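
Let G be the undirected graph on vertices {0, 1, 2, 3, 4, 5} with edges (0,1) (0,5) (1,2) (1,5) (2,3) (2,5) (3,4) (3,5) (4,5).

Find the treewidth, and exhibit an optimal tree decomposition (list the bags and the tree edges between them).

Treewidth 2.
One such decomposition:
Bags: B1 = {2, 3, 5}  B2 = {1, 2, 5}  B3 = {0, 1, 5}  B4 = {3, 4, 5}
Tree: B1–B2, B2–B3, B1–B4

The largest bag has 3 vertices, giving width 2; this decomposition certifies tw(G) ≤ 2. For the lower bound, the 3 vertices {0, 1, 5} are pairwise adjacent, and any tree decomposition puts a clique entirely inside one bag — forcing width ≥ 2. Hence tw(G) = 2 exactly.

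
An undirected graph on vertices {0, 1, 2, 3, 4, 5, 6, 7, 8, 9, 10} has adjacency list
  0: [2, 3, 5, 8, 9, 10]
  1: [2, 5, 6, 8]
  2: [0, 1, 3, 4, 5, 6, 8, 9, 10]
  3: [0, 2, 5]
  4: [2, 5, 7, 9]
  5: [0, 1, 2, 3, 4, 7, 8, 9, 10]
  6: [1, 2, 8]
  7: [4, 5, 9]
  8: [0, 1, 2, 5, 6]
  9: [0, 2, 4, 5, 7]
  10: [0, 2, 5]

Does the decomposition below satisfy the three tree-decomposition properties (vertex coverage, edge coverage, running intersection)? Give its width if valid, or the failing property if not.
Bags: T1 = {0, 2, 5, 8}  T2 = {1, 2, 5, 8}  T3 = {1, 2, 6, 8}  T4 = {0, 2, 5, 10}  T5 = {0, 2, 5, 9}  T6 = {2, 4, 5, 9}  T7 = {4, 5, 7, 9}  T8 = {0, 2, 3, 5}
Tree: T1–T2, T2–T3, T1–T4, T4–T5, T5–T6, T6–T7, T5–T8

Yes; width 3.

Vertex coverage: the bags together contain {0, 1, 2, 3, 4, 5, 6, 7, 8, 9, 10}, the full vertex set. Edge coverage: each edge of G has both endpoints in at least one bag. Running intersection: for every vertex, the bags containing it form a connected subtree. All three properties hold, so this is a valid tree decomposition of width max|bag| − 1 = 3, and hence tw(G) ≤ 3.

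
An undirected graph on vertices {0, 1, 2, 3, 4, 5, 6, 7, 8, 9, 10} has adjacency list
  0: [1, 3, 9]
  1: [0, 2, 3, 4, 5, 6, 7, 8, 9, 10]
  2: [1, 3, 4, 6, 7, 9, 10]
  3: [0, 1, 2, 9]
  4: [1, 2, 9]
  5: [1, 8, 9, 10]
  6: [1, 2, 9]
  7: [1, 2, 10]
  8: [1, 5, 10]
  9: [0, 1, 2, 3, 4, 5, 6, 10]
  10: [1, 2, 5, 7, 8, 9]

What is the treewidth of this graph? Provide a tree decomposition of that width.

Treewidth 3.
One such decomposition:
Bags: B1 = {1, 2, 9, 10}  B2 = {1, 2, 4, 9}  B3 = {1, 5, 9, 10}  B4 = {1, 2, 3, 9}  B5 = {1, 5, 8, 10}  B6 = {1, 2, 7, 10}  B7 = {1, 2, 6, 9}  B8 = {0, 1, 3, 9}
Tree: B1–B2, B1–B3, B2–B4, B3–B5, B1–B6, B2–B7, B4–B8

Every bag has size at most 4, so the width is 4 − 1 = 3 and tw(G) ≤ 3. For the lower bound, the 4 vertices {1, 5, 8, 10} are pairwise adjacent, and any tree decomposition puts a clique entirely inside one bag — forcing width ≥ 3. The upper and lower bounds meet at 3, so that is the treewidth.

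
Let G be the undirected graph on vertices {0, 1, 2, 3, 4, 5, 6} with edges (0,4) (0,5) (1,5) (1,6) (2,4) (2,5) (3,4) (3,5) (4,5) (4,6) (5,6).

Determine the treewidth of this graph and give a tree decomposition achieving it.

Every bag has size at most 3, so the width is 3 − 1 = 2 and tw(G) ≤ 2. On the other hand G contains the 3-clique {1, 5, 6}. A clique must lie in a single bag of any decomposition, so no decomposition can have width below 2. Therefore the treewidth is 2.

Treewidth 2.
One such decomposition:
Bags: B1 = {0, 4, 5}  B2 = {4, 5, 6}  B3 = {1, 5, 6}  B4 = {2, 4, 5}  B5 = {3, 4, 5}
Tree: B1–B2, B2–B3, B1–B4, B1–B5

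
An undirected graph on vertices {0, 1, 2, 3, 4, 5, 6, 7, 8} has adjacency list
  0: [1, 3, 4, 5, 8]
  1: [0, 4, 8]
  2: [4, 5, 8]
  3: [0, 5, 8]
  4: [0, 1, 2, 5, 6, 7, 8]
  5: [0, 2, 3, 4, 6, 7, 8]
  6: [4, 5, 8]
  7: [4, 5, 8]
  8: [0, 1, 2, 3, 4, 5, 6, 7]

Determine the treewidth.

3

A width-3 tree decomposition is:
Bags: B1 = {4, 5, 7, 8}  B2 = {0, 4, 5, 8}  B3 = {4, 5, 6, 8}  B4 = {2, 4, 5, 8}  B5 = {0, 3, 5, 8}  B6 = {0, 1, 4, 8}
Tree: B1–B2, B1–B3, B1–B4, B2–B5, B2–B6
Every bag has size at most 4, so the width is 4 − 1 = 3 and tw(G) ≤ 3. Conversely, {0, 3, 5, 8} is a clique of size 4, and the vertices of any clique must share a bag in every tree decomposition; so some bag has ≥ 4 vertices and tw(G) ≥ 3. The upper and lower bounds meet at 3, so that is the treewidth.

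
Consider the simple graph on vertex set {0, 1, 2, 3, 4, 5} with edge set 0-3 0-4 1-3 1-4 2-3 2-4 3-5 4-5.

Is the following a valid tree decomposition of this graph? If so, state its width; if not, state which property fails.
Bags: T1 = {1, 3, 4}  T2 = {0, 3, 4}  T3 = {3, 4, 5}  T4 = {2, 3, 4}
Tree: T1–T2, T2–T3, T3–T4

Every vertex of G appears in some bag (union = {0, 1, 2, 3, 4, 5}); every edge is covered by a bag; and for each vertex v the set of bags containing v is connected in the bag tree. The decomposition is therefore valid. The largest bag has 3 vertices, so the width is 2.

Yes; width 2.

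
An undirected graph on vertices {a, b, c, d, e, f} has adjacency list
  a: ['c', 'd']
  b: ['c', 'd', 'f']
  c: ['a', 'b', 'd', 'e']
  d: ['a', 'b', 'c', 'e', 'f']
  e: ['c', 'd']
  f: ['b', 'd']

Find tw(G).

2

A width-2 tree decomposition is:
Bags: B1 = {b, c, d}  B2 = {b, d, f}  B3 = {c, d, e}  B4 = {a, c, d}
Tree: B1–B2, B1–B3, B3–B4
The largest bag has 3 vertices, giving width 2; this decomposition certifies tw(G) ≤ 2. Conversely, {c, d, e} is a clique of size 3, and the vertices of any clique must share a bag in every tree decomposition; so some bag has ≥ 3 vertices and tw(G) ≥ 2. Hence tw(G) = 2 exactly.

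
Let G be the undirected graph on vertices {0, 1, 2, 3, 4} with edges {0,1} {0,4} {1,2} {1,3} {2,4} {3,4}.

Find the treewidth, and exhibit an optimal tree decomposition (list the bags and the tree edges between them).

Treewidth 2.
Bags: B1 = {1, 2, 4}  B2 = {0, 1, 4}  B3 = {1, 3, 4}
Tree: B1–B2, B2–B3

Every bag has size at most 3, so the width is 3 − 1 = 2 and tw(G) ≤ 2. For the lower bound, G contains the cycle 2–1–0–4–2, so G is not a forest; only forests have treewidth ≤ 1, hence tw(G) ≥ 2. Hence tw(G) = 2 exactly.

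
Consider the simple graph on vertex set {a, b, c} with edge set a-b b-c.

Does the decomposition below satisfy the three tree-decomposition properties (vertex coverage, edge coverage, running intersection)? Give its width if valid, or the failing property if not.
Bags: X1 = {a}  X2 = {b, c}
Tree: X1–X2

No — edge (b,a) lies in no bag.

A tree decomposition must satisfy three properties: every vertex lies in some bag; for every edge, both endpoints lie together in some bag; and for every vertex, the bags containing it form a connected subtree. Here edge (b,a) lies in no bag, so the decomposition is invalid.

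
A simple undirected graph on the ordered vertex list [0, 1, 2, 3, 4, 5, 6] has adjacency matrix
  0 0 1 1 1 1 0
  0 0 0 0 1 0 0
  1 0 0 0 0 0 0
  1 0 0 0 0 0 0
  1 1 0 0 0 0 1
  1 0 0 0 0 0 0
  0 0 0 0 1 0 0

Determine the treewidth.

1

A width-1 tree decomposition is:
Bags: B1 = {1, 4}  B2 = {0, 4}  B3 = {0, 3}  B4 = {4, 6}  B5 = {0, 2}  B6 = {0, 5}
Tree: B1–B2, B2–B3, B2–B4, B2–B5, B3–B6
The largest bag has 2 vertices, giving width 1; this decomposition certifies tw(G) ≤ 1. G has an edge, so its treewidth is at least 1. Therefore the treewidth is 1.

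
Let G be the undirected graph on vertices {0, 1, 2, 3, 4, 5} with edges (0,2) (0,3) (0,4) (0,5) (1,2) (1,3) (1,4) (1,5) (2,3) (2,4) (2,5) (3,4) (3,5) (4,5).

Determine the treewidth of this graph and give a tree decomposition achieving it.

Treewidth 4.
One optimal decomposition is:
Bags: B1 = {1, 2, 3, 4, 5}  B2 = {0, 2, 3, 4, 5}
Tree: B1–B2

Every bag has size at most 5, so the width is 5 − 1 = 4 and tw(G) ≤ 4. On the other hand G contains the 5-clique {0, 2, 3, 4, 5}. A clique must lie in a single bag of any decomposition, so no decomposition can have width below 4. Therefore the treewidth is 4.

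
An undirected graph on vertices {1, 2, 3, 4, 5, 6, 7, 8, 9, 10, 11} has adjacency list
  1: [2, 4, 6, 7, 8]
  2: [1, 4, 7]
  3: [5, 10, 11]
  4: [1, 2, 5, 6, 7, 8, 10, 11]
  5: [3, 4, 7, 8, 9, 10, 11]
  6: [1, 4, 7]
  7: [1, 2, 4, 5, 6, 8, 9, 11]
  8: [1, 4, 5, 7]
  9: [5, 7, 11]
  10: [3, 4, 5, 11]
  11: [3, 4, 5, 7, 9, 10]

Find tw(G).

3

A width-3 tree decomposition is:
Bags: B1 = {1, 4, 7, 8}  B2 = {1, 4, 6, 7}  B3 = {4, 5, 7, 8}  B4 = {4, 5, 7, 11}  B5 = {1, 2, 4, 7}  B6 = {5, 7, 9, 11}  B7 = {4, 5, 10, 11}  B8 = {3, 5, 10, 11}
Tree: B1–B2, B1–B3, B3–B4, B1–B5, B4–B6, B4–B7, B7–B8
Each bag holds 4 vertices, so the decomposition has width 3, which upper-bounds the treewidth. On the other hand G contains the 4-clique {5, 7, 9, 11}. A clique must lie in a single bag of any decomposition, so no decomposition can have width below 3. Combining the bounds, tw(G) = 3.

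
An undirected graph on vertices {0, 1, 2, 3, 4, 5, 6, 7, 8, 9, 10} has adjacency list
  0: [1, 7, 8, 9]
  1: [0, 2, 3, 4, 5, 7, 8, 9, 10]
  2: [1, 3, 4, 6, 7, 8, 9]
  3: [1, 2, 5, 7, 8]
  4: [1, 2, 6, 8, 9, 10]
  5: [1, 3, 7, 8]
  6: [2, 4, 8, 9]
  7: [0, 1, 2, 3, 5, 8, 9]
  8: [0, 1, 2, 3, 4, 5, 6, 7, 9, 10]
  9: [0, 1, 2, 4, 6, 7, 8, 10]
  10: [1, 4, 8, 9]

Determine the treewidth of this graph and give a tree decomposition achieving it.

Treewidth 4.
One such decomposition:
Bags: B1 = {0, 1, 7, 8, 9}  B2 = {1, 2, 7, 8, 9}  B3 = {1, 2, 4, 8, 9}  B4 = {1, 2, 3, 7, 8}  B5 = {1, 3, 5, 7, 8}  B6 = {1, 4, 8, 9, 10}  B7 = {2, 4, 6, 8, 9}
Tree: B1–B2, B2–B3, B2–B4, B4–B5, B3–B6, B3–B7

The largest bag has 5 vertices, giving width 4; this decomposition certifies tw(G) ≤ 4. On the other hand G contains the 5-clique {1, 4, 8, 9, 10}. A clique must lie in a single bag of any decomposition, so no decomposition can have width below 4. Hence tw(G) = 4 exactly.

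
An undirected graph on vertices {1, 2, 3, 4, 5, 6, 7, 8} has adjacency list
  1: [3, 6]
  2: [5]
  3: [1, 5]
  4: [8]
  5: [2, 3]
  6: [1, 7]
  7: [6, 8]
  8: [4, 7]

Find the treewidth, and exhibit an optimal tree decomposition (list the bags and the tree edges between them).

Treewidth 1.
One optimal decomposition is:
Bags: B1 = {2, 5}  B2 = {3, 5}  B3 = {1, 3}  B4 = {1, 6}  B5 = {6, 7}  B6 = {7, 8}  B7 = {4, 8}
Tree: B1–B2, B2–B3, B3–B4, B4–B5, B5–B6, B6–B7

Each bag holds 2 vertices, so the decomposition has width 1, which upper-bounds the treewidth. Any graph with an edge has treewidth ≥ 1, and G has the edge 2–5. Therefore the treewidth is 1.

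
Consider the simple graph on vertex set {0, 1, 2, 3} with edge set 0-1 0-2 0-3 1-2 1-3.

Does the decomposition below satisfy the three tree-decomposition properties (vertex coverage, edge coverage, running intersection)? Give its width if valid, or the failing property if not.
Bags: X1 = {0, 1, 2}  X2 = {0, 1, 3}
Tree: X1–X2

Yes; width 2.

Vertex coverage: the bags together contain {0, 1, 2, 3}, the full vertex set. Edge coverage: each edge of G has both endpoints in at least one bag. Running intersection: for every vertex, the bags containing it form a connected subtree. All three properties hold, so this is a valid tree decomposition of width max|bag| − 1 = 2, and hence tw(G) ≤ 2.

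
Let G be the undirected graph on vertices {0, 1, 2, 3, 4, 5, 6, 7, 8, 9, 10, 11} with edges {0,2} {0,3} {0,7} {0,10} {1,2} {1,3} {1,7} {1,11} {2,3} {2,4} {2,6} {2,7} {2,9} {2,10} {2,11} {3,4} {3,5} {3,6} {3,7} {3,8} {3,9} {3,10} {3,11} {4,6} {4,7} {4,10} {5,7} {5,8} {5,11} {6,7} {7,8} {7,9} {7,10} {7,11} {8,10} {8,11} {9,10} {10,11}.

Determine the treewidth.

4

A width-4 tree decomposition is:
Bags: B1 = {1, 2, 3, 7, 11}  B2 = {2, 3, 7, 10, 11}  B3 = {3, 7, 8, 10, 11}  B4 = {3, 5, 7, 8, 11}  B5 = {2, 3, 4, 7, 10}  B6 = {2, 3, 7, 9, 10}  B7 = {2, 3, 4, 6, 7}  B8 = {0, 2, 3, 7, 10}
Tree: B1–B2, B2–B3, B3–B4, B2–B5, B5–B6, B5–B7, B6–B8
Each bag holds 5 vertices, so the decomposition has width 4, which upper-bounds the treewidth. On the other hand G contains the 5-clique {3, 7, 8, 10, 11}. A clique must lie in a single bag of any decomposition, so no decomposition can have width below 4. Therefore the treewidth is 4.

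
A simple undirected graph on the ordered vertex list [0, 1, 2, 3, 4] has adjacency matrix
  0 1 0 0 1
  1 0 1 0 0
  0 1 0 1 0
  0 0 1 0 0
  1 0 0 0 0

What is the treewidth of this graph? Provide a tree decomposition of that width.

Treewidth 1.
One such decomposition:
Bags: B1 = {0, 4}  B2 = {0, 1}  B3 = {1, 2}  B4 = {2, 3}
Tree: B1–B2, B2–B3, B3–B4

Each bag holds 2 vertices, so the decomposition has width 1, which upper-bounds the treewidth. G has an edge, so its treewidth is at least 1. Therefore the treewidth is 1.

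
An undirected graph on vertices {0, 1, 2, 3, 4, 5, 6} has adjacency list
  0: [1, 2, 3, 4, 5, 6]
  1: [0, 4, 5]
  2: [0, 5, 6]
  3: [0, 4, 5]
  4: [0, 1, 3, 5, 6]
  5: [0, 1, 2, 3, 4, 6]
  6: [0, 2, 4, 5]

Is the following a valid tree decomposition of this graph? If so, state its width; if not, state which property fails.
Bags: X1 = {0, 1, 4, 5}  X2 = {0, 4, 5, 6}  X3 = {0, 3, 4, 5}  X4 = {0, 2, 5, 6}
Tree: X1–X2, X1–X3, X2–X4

Every vertex of G appears in some bag (union = {0, 1, 2, 3, 4, 5, 6}); every edge is covered by a bag; and for each vertex v the set of bags containing v is connected in the bag tree. The decomposition is therefore valid. The largest bag has 4 vertices, so the width is 3.

Yes; width 3.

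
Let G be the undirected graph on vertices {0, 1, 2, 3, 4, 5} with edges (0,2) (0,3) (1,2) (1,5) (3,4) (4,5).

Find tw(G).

2

A width-2 tree decomposition is:
Bags: B1 = {0, 3, 4}  B2 = {0, 2, 4}  B3 = {1, 2, 4}  B4 = {1, 4, 5}
Tree: B1–B2, B2–B3, B3–B4
Each bag holds 3 vertices, so the decomposition has width 2, which upper-bounds the treewidth. For the lower bound, G contains the cycle 4–3–0–2–1–5–4, so G is not a forest; only forests have treewidth ≤ 1, hence tw(G) ≥ 2. Hence tw(G) = 2 exactly.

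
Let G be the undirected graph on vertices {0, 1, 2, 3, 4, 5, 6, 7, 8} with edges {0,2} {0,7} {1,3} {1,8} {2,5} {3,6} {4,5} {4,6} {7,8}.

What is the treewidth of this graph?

2

A width-2 tree decomposition is:
Bags: B1 = {4, 5, 6}  B2 = {2, 5, 6}  B3 = {0, 2, 6}  B4 = {0, 6, 7}  B5 = {6, 7, 8}  B6 = {1, 6, 8}  B7 = {1, 3, 6}
Tree: B1–B2, B2–B3, B3–B4, B4–B5, B5–B6, B6–B7
Each bag holds 3 vertices, so the decomposition has width 2, which upper-bounds the treewidth. For the lower bound, G contains the cycle 6–4–5–2–0–7–8–1–3–6, so G is not a forest; only forests have treewidth ≤ 1, hence tw(G) ≥ 2. Combining the bounds, tw(G) = 2.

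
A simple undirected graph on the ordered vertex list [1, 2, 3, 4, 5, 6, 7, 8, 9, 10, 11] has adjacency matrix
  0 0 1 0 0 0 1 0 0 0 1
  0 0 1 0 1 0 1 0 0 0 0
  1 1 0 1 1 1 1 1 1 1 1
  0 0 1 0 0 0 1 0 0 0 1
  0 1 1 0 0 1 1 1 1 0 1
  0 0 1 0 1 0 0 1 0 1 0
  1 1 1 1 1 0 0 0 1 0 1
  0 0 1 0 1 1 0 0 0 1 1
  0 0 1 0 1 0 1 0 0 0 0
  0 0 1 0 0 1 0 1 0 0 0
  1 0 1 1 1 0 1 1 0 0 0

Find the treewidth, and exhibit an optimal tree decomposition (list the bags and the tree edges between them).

Each bag holds 4 vertices, so the decomposition has width 3, which upper-bounds the treewidth. Conversely, {1, 3, 7, 11} is a clique of size 4, and the vertices of any clique must share a bag in every tree decomposition; so some bag has ≥ 4 vertices and tw(G) ≥ 3. Therefore the treewidth is 3.

Treewidth 3.
One optimal decomposition is:
Bags: B1 = {3, 5, 7, 11}  B2 = {3, 5, 7, 9}  B3 = {3, 5, 8, 11}  B4 = {3, 4, 7, 11}  B5 = {3, 5, 6, 8}  B6 = {1, 3, 7, 11}  B7 = {2, 3, 5, 7}  B8 = {3, 6, 8, 10}
Tree: B1–B2, B1–B3, B1–B4, B3–B5, B4–B6, B2–B7, B5–B8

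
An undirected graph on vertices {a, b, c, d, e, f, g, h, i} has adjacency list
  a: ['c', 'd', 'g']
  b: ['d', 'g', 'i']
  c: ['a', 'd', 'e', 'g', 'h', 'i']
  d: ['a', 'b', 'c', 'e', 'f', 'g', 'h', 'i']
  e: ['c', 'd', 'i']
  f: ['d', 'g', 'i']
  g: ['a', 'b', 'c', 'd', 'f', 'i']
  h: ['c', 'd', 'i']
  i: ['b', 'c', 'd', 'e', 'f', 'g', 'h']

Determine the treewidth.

A width-3 tree decomposition is:
Bags: B1 = {c, d, g, i}  B2 = {c, d, e, i}  B3 = {a, c, d, g}  B4 = {c, d, h, i}  B5 = {b, d, g, i}  B6 = {d, f, g, i}
Tree: B1–B2, B1–B3, B1–B4, B1–B5, B5–B6
The largest bag has 4 vertices, giving width 3; this decomposition certifies tw(G) ≤ 3. Conversely, {a, c, d, g} is a clique of size 4, and the vertices of any clique must share a bag in every tree decomposition; so some bag has ≥ 4 vertices and tw(G) ≥ 3. Hence tw(G) = 3 exactly.

3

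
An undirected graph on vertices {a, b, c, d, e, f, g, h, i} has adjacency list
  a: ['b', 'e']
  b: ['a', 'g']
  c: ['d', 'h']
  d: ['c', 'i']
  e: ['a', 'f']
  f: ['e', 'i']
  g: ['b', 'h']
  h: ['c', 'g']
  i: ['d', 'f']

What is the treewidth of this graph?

A width-2 tree decomposition is:
Bags: B1 = {c, d, h}  B2 = {d, g, h}  B3 = {b, d, g}  B4 = {a, b, d}  B5 = {a, d, e}  B6 = {d, e, f}  B7 = {d, f, i}
Tree: B1–B2, B2–B3, B3–B4, B4–B5, B5–B6, B6–B7
The largest bag has 3 vertices, giving width 2; this decomposition certifies tw(G) ≤ 2. Since d–c–h–g–b–a–e–f–i–d is a cycle in G, G is not acyclic. Forests are exactly the graphs of treewidth ≤ 1, so tw(G) ≥ 2. Combining the bounds, tw(G) = 2.

2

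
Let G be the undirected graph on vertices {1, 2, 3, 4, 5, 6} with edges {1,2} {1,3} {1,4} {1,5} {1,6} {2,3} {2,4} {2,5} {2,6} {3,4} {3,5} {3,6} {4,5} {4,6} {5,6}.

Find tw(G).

5

A width-5 tree decomposition is:
Bags: B1 = {1, 2, 3, 4, 5, 6}
Tree: (single bag)
With just one bag of size 6, the width is 6 − 1 = 5, so tw(G) ≤ 5. On the other hand G contains the 6-clique {1, 2, 3, 4, 5, 6}. A clique must lie in a single bag of any decomposition, so no decomposition can have width below 5. Therefore the treewidth is 5.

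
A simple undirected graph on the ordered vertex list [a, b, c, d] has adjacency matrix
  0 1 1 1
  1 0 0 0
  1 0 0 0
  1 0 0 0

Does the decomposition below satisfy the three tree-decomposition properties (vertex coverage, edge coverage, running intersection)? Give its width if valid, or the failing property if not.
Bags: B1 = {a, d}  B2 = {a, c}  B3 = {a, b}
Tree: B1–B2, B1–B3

Yes; width 1.

Every vertex of G appears in some bag (union = {a, b, c, d}); every edge is covered by a bag; and for each vertex v the set of bags containing v is connected in the bag tree. The decomposition is therefore valid. The largest bag has 2 vertices, so the width is 1.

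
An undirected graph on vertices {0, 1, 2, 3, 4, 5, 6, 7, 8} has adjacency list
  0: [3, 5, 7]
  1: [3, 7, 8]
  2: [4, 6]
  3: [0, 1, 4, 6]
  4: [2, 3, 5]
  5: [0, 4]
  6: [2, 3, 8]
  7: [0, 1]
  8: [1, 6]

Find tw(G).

A width-3 tree decomposition is:
Bags: B1 = {0, 4, 5, 7}  B2 = {0, 3, 4, 7}  B3 = {1, 3, 4, 7}  B4 = {1, 2, 3, 4}  B5 = {1, 2, 3, 6}  B6 = {1, 2, 6, 8}
Tree: B1–B2, B2–B3, B3–B4, B4–B5, B5–B6
Every bag has size at most 4, so the width is 4 − 1 = 3 and tw(G) ≤ 3. For the lower bound: the 4 vertex sets {0,5,7}, {4}, {3}, {1,2,6,8} are disjoint, each induces a connected subgraph, and every pair is joined by at least one edge of G. Contracting each set to a single vertex therefore yields K_{4} as a minor, and since treewidth is minor-monotone, tw(G) ≥ tw(K_{4}) = 3. The upper and lower bounds meet at 3, so that is the treewidth.

3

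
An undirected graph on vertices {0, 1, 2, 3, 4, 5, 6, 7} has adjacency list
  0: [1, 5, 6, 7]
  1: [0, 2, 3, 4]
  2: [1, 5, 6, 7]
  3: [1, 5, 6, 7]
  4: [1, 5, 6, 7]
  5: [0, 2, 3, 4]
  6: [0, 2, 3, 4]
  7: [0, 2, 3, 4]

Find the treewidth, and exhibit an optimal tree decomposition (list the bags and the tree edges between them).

Treewidth 4.
One optimal decomposition is:
Bags: B1 = {0, 2, 3, 4, 7}  B2 = {0, 1, 2, 3, 4}  B3 = {0, 2, 3, 4, 6}  B4 = {0, 2, 3, 4, 5}
Tree: B1–B2, B2–B3, B3–B4

The largest bag has 5 vertices, giving width 4; this decomposition certifies tw(G) ≤ 4. For the lower bound: the 5 vertex sets {0,7}, {1,4}, {3,6}, {2}, {5} are disjoint, each induces a connected subgraph, and every pair is joined by at least one edge of G. Contracting each set to a single vertex therefore yields K_{5} as a minor, and since treewidth is minor-monotone, tw(G) ≥ tw(K_{5}) = 4. The upper and lower bounds meet at 4, so that is the treewidth.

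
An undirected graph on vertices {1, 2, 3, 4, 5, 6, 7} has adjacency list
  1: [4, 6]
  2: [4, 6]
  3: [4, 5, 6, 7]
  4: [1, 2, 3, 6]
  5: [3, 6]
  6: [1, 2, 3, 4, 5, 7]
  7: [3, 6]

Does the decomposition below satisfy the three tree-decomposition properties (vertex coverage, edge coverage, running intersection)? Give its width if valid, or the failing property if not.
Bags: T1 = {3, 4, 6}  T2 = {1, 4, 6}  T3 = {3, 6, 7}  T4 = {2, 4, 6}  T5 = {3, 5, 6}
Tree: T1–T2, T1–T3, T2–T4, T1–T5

Yes; width 2.

Checking the three conditions: (i) the bags cover all of {1, 2, 3, 4, 5, 6, 7}; (ii) for each edge, some bag contains both endpoints; (iii) the bags containing any fixed vertex form a subtree. All hold, so the decomposition is valid with width 3 − 1 = 2.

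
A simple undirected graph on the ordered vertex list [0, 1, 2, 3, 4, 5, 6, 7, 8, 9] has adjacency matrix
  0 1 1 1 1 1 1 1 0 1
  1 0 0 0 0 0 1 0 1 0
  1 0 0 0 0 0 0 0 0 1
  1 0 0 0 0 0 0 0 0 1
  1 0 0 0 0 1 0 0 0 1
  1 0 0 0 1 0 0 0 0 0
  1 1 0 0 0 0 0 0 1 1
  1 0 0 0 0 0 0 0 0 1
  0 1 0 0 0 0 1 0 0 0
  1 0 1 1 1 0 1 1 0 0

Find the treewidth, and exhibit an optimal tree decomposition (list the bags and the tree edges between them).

Treewidth 2.
One such decomposition:
Bags: B1 = {0, 2, 9}  B2 = {0, 4, 9}  B3 = {0, 4, 5}  B4 = {0, 6, 9}  B5 = {0, 3, 9}  B6 = {0, 7, 9}  B7 = {0, 1, 6}  B8 = {1, 6, 8}
Tree: B1–B2, B2–B3, B2–B4, B4–B5, B4–B6, B4–B7, B7–B8

Each bag holds 3 vertices, so the decomposition has width 2, which upper-bounds the treewidth. Conversely, {0, 1, 6} is a clique of size 3, and the vertices of any clique must share a bag in every tree decomposition; so some bag has ≥ 3 vertices and tw(G) ≥ 2. The upper and lower bounds meet at 2, so that is the treewidth.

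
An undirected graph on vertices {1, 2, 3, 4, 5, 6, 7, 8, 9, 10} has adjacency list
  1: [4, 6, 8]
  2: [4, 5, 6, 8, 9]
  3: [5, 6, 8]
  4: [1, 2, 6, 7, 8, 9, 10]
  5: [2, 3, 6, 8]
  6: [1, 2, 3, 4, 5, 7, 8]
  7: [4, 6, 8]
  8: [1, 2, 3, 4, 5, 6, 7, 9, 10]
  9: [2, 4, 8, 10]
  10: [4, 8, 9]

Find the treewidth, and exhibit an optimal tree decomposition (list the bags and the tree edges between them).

The largest bag has 4 vertices, giving width 3; this decomposition certifies tw(G) ≤ 3. On the other hand G contains the 4-clique {3, 5, 6, 8}. A clique must lie in a single bag of any decomposition, so no decomposition can have width below 3. Therefore the treewidth is 3.

Treewidth 3.
One such decomposition:
Bags: B1 = {2, 4, 8, 9}  B2 = {2, 4, 6, 8}  B3 = {1, 4, 6, 8}  B4 = {4, 8, 9, 10}  B5 = {2, 5, 6, 8}  B6 = {4, 6, 7, 8}  B7 = {3, 5, 6, 8}
Tree: B1–B2, B2–B3, B1–B4, B2–B5, B3–B6, B5–B7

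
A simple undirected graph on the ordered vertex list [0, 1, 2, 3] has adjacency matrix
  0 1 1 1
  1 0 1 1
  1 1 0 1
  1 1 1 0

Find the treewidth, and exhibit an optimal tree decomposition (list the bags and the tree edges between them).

Treewidth 3.
One optimal decomposition is:
Bags: B1 = {0, 1, 2, 3}
Tree: (single bag)

With just one bag of size 4, the width is 4 − 1 = 3, so tw(G) ≤ 3. For the lower bound, the 4 vertices {0, 1, 2, 3} are pairwise adjacent, and any tree decomposition puts a clique entirely inside one bag — forcing width ≥ 3. Combining the bounds, tw(G) = 3.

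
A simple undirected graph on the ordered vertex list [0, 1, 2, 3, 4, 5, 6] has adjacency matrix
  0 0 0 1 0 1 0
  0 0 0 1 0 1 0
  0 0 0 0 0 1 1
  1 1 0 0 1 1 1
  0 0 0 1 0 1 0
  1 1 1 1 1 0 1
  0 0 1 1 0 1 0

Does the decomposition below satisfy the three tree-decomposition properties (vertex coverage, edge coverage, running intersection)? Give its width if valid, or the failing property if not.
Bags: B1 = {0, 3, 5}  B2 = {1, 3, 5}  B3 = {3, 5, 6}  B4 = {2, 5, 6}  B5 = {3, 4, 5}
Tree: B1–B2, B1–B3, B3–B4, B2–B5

Vertex coverage: the bags together contain {0, 1, 2, 3, 4, 5, 6}, the full vertex set. Edge coverage: each edge of G has both endpoints in at least one bag. Running intersection: for every vertex, the bags containing it form a connected subtree. All three properties hold, so this is a valid tree decomposition of width max|bag| − 1 = 2, and hence tw(G) ≤ 2.

Yes; width 2.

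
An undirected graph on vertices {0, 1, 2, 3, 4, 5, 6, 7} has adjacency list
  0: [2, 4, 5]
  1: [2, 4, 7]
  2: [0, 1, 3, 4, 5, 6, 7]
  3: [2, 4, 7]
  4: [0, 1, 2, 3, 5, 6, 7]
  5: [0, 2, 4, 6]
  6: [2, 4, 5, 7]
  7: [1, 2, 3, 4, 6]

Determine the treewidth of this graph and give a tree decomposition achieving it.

Treewidth 3.
Bags: B1 = {2, 4, 6, 7}  B2 = {2, 3, 4, 7}  B3 = {2, 4, 5, 6}  B4 = {0, 2, 4, 5}  B5 = {1, 2, 4, 7}
Tree: B1–B2, B1–B3, B3–B4, B2–B5

The largest bag has 4 vertices, giving width 3; this decomposition certifies tw(G) ≤ 3. On the other hand G contains the 4-clique {0, 2, 4, 5}. A clique must lie in a single bag of any decomposition, so no decomposition can have width below 3. Hence tw(G) = 3 exactly.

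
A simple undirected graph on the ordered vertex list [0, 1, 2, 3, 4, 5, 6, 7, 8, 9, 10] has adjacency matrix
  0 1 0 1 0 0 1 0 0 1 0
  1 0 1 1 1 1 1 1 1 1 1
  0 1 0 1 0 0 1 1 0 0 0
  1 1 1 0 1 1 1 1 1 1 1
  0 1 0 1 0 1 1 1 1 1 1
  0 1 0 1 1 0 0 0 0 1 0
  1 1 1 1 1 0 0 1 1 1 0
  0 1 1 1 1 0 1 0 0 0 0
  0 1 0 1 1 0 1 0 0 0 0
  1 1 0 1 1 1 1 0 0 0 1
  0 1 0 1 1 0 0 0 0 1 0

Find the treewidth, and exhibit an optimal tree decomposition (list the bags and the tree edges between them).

Treewidth 4.
One optimal decomposition is:
Bags: B1 = {1, 3, 4, 6, 9}  B2 = {1, 3, 4, 6, 7}  B3 = {1, 3, 4, 6, 8}  B4 = {1, 3, 4, 9, 10}  B5 = {1, 3, 4, 5, 9}  B6 = {1, 2, 3, 6, 7}  B7 = {0, 1, 3, 6, 9}
Tree: B1–B2, B1–B3, B1–B4, B1–B5, B2–B6, B1–B7

Every bag has size at most 5, so the width is 5 − 1 = 4 and tw(G) ≤ 4. Conversely, {0, 1, 3, 6, 9} is a clique of size 5, and the vertices of any clique must share a bag in every tree decomposition; so some bag has ≥ 5 vertices and tw(G) ≥ 4. Therefore the treewidth is 4.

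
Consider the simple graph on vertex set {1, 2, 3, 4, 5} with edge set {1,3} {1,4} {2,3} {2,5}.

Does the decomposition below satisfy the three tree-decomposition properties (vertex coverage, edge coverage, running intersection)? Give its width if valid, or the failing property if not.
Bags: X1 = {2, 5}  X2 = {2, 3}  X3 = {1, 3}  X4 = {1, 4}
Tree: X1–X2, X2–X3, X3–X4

Vertex coverage: the bags together contain {1, 2, 3, 4, 5}, the full vertex set. Edge coverage: each edge of G has both endpoints in at least one bag. Running intersection: for every vertex, the bags containing it form a connected subtree. All three properties hold, so this is a valid tree decomposition of width max|bag| − 1 = 1, and hence tw(G) ≤ 1.

Yes; width 1.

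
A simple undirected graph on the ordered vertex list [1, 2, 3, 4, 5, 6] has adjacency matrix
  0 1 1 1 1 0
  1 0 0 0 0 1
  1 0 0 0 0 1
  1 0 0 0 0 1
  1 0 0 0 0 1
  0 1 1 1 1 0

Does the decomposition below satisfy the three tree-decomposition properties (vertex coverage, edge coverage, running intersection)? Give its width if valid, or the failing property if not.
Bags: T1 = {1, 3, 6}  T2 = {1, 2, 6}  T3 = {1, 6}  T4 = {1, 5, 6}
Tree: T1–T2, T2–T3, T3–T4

A tree decomposition must satisfy three properties: every vertex lies in some bag; for every edge, both endpoints lie together in some bag; and for every vertex, the bags containing it form a connected subtree. Here vertex 4 appears in no bag, so the decomposition is invalid.

No — vertex 4 appears in no bag.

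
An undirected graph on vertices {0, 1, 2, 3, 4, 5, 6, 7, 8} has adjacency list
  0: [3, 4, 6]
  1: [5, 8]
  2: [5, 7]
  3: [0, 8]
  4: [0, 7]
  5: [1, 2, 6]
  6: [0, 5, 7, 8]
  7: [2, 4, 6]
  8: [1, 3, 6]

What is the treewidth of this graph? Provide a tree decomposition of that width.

Treewidth 3.
One optimal decomposition is:
Bags: B1 = {0, 3, 4, 7}  B2 = {0, 3, 6, 7}  B3 = {3, 6, 7, 8}  B4 = {2, 6, 7, 8}  B5 = {2, 5, 6, 8}  B6 = {1, 2, 5, 8}
Tree: B1–B2, B2–B3, B3–B4, B4–B5, B5–B6

Each bag holds 4 vertices, so the decomposition has width 3, which upper-bounds the treewidth. For the lower bound: the 4 vertex sets {0,3,4}, {7}, {6}, {1,2,5,8} are disjoint, each induces a connected subgraph, and every pair is joined by at least one edge of G. Contracting each set to a single vertex therefore yields K_{4} as a minor, and since treewidth is minor-monotone, tw(G) ≥ tw(K_{4}) = 3. The upper and lower bounds meet at 3, so that is the treewidth.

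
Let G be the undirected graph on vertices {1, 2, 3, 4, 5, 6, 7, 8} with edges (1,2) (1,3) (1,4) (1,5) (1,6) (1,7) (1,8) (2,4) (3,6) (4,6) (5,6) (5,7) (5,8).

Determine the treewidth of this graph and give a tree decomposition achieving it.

Treewidth 2.
One such decomposition:
Bags: B1 = {1, 5, 8}  B2 = {1, 5, 6}  B3 = {1, 5, 7}  B4 = {1, 3, 6}  B5 = {1, 4, 6}  B6 = {1, 2, 4}
Tree: B1–B2, B1–B3, B2–B4, B4–B5, B5–B6

Each bag holds 3 vertices, so the decomposition has width 2, which upper-bounds the treewidth. Conversely, {1, 2, 4} is a clique of size 3, and the vertices of any clique must share a bag in every tree decomposition; so some bag has ≥ 3 vertices and tw(G) ≥ 2. The upper and lower bounds meet at 2, so that is the treewidth.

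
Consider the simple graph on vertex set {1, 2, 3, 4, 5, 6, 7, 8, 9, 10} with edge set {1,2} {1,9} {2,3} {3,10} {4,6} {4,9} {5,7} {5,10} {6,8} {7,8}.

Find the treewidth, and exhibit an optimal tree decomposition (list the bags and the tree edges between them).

Each bag holds 3 vertices, so the decomposition has width 2, which upper-bounds the treewidth. For the lower bound, G contains the cycle 10–3–2–1–9–4–6–8–7–5–10, so G is not a forest; only forests have treewidth ≤ 1, hence tw(G) ≥ 2. Therefore the treewidth is 2.

Treewidth 2.
One optimal decomposition is:
Bags: B1 = {2, 3, 10}  B2 = {1, 2, 10}  B3 = {1, 9, 10}  B4 = {4, 9, 10}  B5 = {4, 6, 10}  B6 = {6, 8, 10}  B7 = {7, 8, 10}  B8 = {5, 7, 10}
Tree: B1–B2, B2–B3, B3–B4, B4–B5, B5–B6, B6–B7, B7–B8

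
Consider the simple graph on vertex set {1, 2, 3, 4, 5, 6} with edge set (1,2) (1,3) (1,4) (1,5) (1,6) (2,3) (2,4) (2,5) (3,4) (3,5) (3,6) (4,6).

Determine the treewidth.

3

A width-3 tree decomposition is:
Bags: B1 = {1, 2, 3, 4}  B2 = {1, 2, 3, 5}  B3 = {1, 3, 4, 6}
Tree: B1–B2, B1–B3
Every bag has size at most 4, so the width is 4 − 1 = 3 and tw(G) ≤ 3. On the other hand G contains the 4-clique {1, 2, 3, 4}. A clique must lie in a single bag of any decomposition, so no decomposition can have width below 3. Combining the bounds, tw(G) = 3.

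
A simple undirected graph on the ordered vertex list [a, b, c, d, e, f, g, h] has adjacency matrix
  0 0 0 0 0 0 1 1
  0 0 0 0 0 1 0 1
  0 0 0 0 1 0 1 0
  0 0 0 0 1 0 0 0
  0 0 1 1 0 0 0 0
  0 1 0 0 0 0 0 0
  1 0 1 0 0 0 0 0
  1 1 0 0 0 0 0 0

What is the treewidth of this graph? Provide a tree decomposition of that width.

Each bag holds 2 vertices, so the decomposition has width 1, which upper-bounds the treewidth. G has an edge, so its treewidth is at least 1. Combining the bounds, tw(G) = 1.

Treewidth 1.
Bags: B1 = {a, h}  B2 = {b, h}  B3 = {a, g}  B4 = {c, g}  B5 = {c, e}  B6 = {b, f}  B7 = {d, e}
Tree: B1–B2, B1–B3, B3–B4, B4–B5, B2–B6, B5–B7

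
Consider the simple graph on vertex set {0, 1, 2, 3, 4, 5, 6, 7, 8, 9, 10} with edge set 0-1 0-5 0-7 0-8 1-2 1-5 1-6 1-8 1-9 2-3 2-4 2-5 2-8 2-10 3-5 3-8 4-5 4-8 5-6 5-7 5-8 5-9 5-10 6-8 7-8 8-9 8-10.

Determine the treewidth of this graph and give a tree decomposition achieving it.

Each bag holds 4 vertices, so the decomposition has width 3, which upper-bounds the treewidth. Conversely, {0, 1, 5, 8} is a clique of size 4, and the vertices of any clique must share a bag in every tree decomposition; so some bag has ≥ 4 vertices and tw(G) ≥ 3. Therefore the treewidth is 3.

Treewidth 3.
One such decomposition:
Bags: B1 = {2, 4, 5, 8}  B2 = {1, 2, 5, 8}  B3 = {1, 5, 6, 8}  B4 = {2, 5, 8, 10}  B5 = {0, 1, 5, 8}  B6 = {2, 3, 5, 8}  B7 = {0, 5, 7, 8}  B8 = {1, 5, 8, 9}
Tree: B1–B2, B2–B3, B1–B4, B3–B5, B4–B6, B5–B7, B2–B8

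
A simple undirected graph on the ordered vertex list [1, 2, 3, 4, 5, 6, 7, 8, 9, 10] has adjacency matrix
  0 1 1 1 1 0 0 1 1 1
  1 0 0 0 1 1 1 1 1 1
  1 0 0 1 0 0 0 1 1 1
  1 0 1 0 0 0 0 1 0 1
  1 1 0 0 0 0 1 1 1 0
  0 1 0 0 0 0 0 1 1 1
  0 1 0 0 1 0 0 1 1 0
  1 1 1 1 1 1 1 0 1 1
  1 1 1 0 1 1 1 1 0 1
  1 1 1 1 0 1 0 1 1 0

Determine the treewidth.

4

A width-4 tree decomposition is:
Bags: B1 = {1, 2, 8, 9, 10}  B2 = {1, 3, 8, 9, 10}  B3 = {2, 6, 8, 9, 10}  B4 = {1, 3, 4, 8, 10}  B5 = {1, 2, 5, 8, 9}  B6 = {2, 5, 7, 8, 9}
Tree: B1–B2, B1–B3, B2–B4, B1–B5, B5–B6
The largest bag has 5 vertices, giving width 4; this decomposition certifies tw(G) ≤ 4. On the other hand G contains the 5-clique {1, 2, 8, 9, 10}. A clique must lie in a single bag of any decomposition, so no decomposition can have width below 4. The upper and lower bounds meet at 4, so that is the treewidth.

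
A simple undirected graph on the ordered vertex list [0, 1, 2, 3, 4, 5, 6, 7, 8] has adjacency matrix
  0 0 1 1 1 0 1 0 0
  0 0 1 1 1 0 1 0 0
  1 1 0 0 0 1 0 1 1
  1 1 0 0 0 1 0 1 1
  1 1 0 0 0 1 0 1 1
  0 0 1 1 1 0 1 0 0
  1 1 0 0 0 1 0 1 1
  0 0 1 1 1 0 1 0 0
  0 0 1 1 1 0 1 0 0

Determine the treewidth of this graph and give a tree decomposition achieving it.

Treewidth 4.
One such decomposition:
Bags: B1 = {2, 3, 4, 6, 8}  B2 = {0, 2, 3, 4, 6}  B3 = {2, 3, 4, 5, 6}  B4 = {2, 3, 4, 6, 7}  B5 = {1, 2, 3, 4, 6}
Tree: B1–B2, B2–B3, B3–B4, B4–B5

Each bag holds 5 vertices, so the decomposition has width 4, which upper-bounds the treewidth. For the lower bound: the 5 vertex sets {3,8}, {0,6}, {2,5}, {4}, {7} are disjoint, each induces a connected subgraph, and every pair is joined by at least one edge of G. Contracting each set to a single vertex therefore yields K_{5} as a minor, and since treewidth is minor-monotone, tw(G) ≥ tw(K_{5}) = 4. Hence tw(G) = 4 exactly.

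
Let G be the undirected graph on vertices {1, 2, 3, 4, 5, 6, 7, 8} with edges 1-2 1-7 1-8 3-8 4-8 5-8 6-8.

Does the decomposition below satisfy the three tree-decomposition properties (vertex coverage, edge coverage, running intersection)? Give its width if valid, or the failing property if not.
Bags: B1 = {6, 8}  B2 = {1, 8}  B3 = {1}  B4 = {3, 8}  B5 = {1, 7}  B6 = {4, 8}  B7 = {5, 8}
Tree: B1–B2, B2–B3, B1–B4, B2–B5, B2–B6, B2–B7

A tree decomposition must satisfy three properties: every vertex lies in some bag; for every edge, both endpoints lie together in some bag; and for every vertex, the bags containing it form a connected subtree. Here vertex 2 appears in no bag, so the decomposition is invalid.

No — vertex 2 appears in no bag.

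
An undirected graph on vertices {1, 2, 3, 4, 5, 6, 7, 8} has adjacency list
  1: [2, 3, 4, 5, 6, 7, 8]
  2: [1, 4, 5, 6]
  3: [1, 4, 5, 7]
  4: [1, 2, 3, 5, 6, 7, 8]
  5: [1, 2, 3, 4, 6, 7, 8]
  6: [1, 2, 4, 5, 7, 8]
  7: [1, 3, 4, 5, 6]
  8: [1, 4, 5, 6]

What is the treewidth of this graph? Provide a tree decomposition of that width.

Treewidth 4.
One such decomposition:
Bags: B1 = {1, 4, 5, 6, 8}  B2 = {1, 4, 5, 6, 7}  B3 = {1, 3, 4, 5, 7}  B4 = {1, 2, 4, 5, 6}
Tree: B1–B2, B2–B3, B2–B4

Each bag holds 5 vertices, so the decomposition has width 4, which upper-bounds the treewidth. For the lower bound, the 5 vertices {1, 3, 4, 5, 7} are pairwise adjacent, and any tree decomposition puts a clique entirely inside one bag — forcing width ≥ 4. The upper and lower bounds meet at 4, so that is the treewidth.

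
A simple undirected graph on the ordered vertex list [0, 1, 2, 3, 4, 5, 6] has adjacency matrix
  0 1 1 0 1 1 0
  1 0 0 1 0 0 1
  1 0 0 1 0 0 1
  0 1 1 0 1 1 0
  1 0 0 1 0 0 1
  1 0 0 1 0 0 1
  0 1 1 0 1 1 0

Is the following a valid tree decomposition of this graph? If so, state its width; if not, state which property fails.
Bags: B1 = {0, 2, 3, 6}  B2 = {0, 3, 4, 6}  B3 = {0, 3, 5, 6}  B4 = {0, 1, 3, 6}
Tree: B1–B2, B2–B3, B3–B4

Every vertex of G appears in some bag (union = {0, 1, 2, 3, 4, 5, 6}); every edge is covered by a bag; and for each vertex v the set of bags containing v is connected in the bag tree. The decomposition is therefore valid. The largest bag has 4 vertices, so the width is 3.

Yes; width 3.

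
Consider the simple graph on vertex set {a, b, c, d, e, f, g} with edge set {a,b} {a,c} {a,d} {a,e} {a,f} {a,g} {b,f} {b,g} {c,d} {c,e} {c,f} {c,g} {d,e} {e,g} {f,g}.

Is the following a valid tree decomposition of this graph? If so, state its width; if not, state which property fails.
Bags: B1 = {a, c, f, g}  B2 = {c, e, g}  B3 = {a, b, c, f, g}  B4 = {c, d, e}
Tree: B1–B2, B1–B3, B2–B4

A tree decomposition must satisfy three properties: every vertex lies in some bag; for every edge, both endpoints lie together in some bag; and for every vertex, the bags containing it form a connected subtree. Here edge (a,e) lies in no bag, so the decomposition is invalid.

No — edge (a,e) lies in no bag.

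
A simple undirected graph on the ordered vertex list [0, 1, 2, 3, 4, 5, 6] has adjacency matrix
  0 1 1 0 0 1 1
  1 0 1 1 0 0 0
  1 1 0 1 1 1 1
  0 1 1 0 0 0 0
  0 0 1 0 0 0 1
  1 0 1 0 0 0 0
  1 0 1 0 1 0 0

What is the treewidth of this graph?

A width-2 tree decomposition is:
Bags: B1 = {0, 2, 6}  B2 = {0, 1, 2}  B3 = {0, 2, 5}  B4 = {2, 4, 6}  B5 = {1, 2, 3}
Tree: B1–B2, B1–B3, B1–B4, B2–B5
The largest bag has 3 vertices, giving width 2; this decomposition certifies tw(G) ≤ 2. On the other hand G contains the 3-clique {0, 1, 2}. A clique must lie in a single bag of any decomposition, so no decomposition can have width below 2. Therefore the treewidth is 2.

2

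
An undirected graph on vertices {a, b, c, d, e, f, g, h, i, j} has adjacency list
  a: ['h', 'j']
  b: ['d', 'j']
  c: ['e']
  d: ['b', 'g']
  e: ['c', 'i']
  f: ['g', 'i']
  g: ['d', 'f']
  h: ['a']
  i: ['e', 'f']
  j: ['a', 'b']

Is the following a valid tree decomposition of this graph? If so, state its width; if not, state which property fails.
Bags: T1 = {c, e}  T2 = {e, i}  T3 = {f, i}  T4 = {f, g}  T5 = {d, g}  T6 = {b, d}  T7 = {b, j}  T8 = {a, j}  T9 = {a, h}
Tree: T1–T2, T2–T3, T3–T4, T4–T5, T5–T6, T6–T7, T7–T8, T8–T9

Checking the three conditions: (i) the bags cover all of {a, b, c, d, e, f, g, h, i, j}; (ii) for each edge, some bag contains both endpoints; (iii) the bags containing any fixed vertex form a subtree. All hold, so the decomposition is valid with width 2 − 1 = 1.

Yes; width 1.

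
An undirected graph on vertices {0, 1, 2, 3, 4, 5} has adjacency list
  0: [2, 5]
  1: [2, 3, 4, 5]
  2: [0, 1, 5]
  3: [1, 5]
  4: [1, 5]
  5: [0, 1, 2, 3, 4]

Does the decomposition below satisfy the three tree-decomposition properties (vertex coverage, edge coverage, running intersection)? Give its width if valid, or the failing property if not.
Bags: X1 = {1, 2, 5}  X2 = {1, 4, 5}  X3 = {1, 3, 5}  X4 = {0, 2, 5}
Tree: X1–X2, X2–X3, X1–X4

Yes; width 2.

Checking the three conditions: (i) the bags cover all of {0, 1, 2, 3, 4, 5}; (ii) for each edge, some bag contains both endpoints; (iii) the bags containing any fixed vertex form a subtree. All hold, so the decomposition is valid with width 3 − 1 = 2.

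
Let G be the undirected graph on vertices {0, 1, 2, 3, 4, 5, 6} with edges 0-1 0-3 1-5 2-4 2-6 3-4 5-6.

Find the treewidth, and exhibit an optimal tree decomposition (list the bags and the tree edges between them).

The largest bag has 3 vertices, giving width 2; this decomposition certifies tw(G) ≤ 2. Since 1–5–6–2–4–3–0–1 is a cycle in G, G is not acyclic. Forests are exactly the graphs of treewidth ≤ 1, so tw(G) ≥ 2. Hence tw(G) = 2 exactly.

Treewidth 2.
One such decomposition:
Bags: B1 = {1, 5, 6}  B2 = {1, 2, 6}  B3 = {1, 2, 4}  B4 = {1, 3, 4}  B5 = {0, 1, 3}
Tree: B1–B2, B2–B3, B3–B4, B4–B5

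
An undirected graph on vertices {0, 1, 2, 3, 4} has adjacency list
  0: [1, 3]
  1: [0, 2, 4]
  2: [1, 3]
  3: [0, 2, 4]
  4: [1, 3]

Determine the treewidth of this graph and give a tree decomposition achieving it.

The largest bag has 3 vertices, giving width 2; this decomposition certifies tw(G) ≤ 2. Since 1–4–3–2–1 is a cycle in G, G is not acyclic. Forests are exactly the graphs of treewidth ≤ 1, so tw(G) ≥ 2. Therefore the treewidth is 2.

Treewidth 2.
One such decomposition:
Bags: B1 = {1, 3, 4}  B2 = {1, 2, 3}  B3 = {0, 1, 3}
Tree: B1–B2, B2–B3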